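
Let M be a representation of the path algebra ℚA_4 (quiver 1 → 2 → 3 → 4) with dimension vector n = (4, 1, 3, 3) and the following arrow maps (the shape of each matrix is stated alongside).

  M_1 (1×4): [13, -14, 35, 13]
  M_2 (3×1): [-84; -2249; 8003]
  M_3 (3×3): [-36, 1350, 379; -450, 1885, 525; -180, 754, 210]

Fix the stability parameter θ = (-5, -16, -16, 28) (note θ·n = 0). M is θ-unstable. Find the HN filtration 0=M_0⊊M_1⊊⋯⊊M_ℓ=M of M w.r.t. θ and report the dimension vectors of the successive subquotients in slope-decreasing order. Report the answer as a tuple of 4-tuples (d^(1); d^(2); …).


Interval decomposition of M: I[1,1]^3, I[1,4], I[3,3], I[3,4], I[4,4].
HN type (ℓ=4): μ^(1)=28; μ^(2)=-5; μ^(3)=-37/3; μ^(4)=-16

((0, 0, 0, 3); (3, 0, 0, 0); (1, 1, 1, 0); (0, 0, 2, 0))


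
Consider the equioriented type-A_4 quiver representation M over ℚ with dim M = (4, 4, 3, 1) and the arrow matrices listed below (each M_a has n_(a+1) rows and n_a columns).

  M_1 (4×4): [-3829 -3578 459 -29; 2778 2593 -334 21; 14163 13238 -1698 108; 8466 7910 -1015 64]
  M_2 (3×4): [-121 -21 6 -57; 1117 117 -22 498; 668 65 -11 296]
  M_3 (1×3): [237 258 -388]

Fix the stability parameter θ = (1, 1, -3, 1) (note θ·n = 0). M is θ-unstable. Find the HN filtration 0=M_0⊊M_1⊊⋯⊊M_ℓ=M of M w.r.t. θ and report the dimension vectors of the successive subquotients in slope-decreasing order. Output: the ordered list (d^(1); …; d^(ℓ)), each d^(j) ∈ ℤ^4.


Barcode: M ≅ I[1,2], I[1,3]^2, I[1,4]. HN layers by μ_θ (2 steps, strictly decreasing):
  μ^(1)=1; μ^(2)=-1/3

((1, 1, 0, 1); (3, 3, 3, 0))


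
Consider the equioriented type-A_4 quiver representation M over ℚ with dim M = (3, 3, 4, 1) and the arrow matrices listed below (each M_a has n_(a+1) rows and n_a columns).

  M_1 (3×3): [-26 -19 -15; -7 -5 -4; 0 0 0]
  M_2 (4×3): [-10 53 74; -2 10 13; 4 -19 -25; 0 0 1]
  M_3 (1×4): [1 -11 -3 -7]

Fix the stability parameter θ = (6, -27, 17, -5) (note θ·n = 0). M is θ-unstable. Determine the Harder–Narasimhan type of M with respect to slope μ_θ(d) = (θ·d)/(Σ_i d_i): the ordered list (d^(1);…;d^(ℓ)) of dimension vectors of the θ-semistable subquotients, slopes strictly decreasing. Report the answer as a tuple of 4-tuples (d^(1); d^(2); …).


Via rank(M_{q-1}∘⋯∘M_p): M ≅ I[1,1], I[1,3]^2, I[2,4], I[3,3].
μ_θ-semistable layers: μ^(1)=17; μ^(2)=6; μ^(3)=-21/2; μ^(4)=-27

((0, 0, 3, 0); (1, 0, 1, 1); (2, 2, 0, 0); (0, 1, 0, 0))


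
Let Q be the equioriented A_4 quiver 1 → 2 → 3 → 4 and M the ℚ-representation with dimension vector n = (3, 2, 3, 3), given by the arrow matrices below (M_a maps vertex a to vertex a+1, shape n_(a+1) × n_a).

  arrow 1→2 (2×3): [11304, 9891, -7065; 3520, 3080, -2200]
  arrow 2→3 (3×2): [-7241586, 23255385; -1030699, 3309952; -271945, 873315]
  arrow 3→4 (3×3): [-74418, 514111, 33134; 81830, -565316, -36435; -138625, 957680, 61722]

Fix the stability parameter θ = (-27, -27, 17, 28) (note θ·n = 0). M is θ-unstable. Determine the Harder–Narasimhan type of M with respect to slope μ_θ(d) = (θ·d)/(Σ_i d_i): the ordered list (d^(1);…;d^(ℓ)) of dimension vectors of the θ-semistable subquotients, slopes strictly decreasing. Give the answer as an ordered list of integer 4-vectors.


Interval decomposition of M: I[1,1]^2, I[1,4], I[2,4], I[3,4].
HN type (ℓ=3): μ^(1)=28; μ^(2)=17; μ^(3)=-27

((0, 0, 0, 3); (0, 0, 3, 0); (3, 2, 0, 0))


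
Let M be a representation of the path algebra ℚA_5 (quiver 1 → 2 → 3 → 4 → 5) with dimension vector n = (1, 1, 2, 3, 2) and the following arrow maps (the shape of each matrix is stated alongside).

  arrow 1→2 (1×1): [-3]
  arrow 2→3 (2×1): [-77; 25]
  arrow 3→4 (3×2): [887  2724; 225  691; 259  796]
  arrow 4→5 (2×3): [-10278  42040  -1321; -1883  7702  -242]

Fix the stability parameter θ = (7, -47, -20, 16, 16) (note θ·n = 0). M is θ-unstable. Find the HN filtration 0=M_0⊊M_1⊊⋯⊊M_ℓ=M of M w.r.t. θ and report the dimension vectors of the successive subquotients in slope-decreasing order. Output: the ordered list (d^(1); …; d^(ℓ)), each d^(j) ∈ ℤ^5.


Barcode: M ≅ I[1,5], I[3,5], I[4,4]. HN layers by μ_θ (2 steps, strictly decreasing):
  μ^(1)=16; μ^(2)=-20

((0, 0, 0, 3, 2); (1, 1, 2, 0, 0))


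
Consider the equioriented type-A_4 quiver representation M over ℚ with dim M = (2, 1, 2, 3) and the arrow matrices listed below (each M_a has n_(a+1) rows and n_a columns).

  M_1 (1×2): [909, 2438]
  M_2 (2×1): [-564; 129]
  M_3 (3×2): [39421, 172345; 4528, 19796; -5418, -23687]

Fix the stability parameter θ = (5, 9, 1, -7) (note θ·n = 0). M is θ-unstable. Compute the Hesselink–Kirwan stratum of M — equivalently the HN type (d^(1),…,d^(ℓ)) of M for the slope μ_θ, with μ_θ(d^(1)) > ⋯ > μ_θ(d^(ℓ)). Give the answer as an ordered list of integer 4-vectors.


Barcode: M ≅ I[1,1], I[1,4], I[3,4], I[4,4]. HN layers by μ_θ (4 steps, strictly decreasing):
  μ^(1)=5; μ^(2)=2; μ^(3)=-3; μ^(4)=-7

((1, 0, 0, 0); (1, 1, 1, 1); (0, 0, 1, 1); (0, 0, 0, 1))


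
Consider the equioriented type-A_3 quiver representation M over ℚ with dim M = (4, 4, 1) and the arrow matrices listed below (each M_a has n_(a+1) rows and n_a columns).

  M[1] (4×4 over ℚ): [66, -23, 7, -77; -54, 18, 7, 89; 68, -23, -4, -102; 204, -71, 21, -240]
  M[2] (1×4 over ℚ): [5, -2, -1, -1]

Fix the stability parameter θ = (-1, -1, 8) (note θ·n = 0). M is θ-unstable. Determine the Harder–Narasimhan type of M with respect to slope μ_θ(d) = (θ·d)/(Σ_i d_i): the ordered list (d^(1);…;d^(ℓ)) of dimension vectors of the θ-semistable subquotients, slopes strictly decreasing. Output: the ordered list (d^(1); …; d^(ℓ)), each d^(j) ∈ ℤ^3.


Interval decomposition of M: I[1,2]^3, I[1,3].
HN type (ℓ=2): μ^(1)=8; μ^(2)=-1

((0, 0, 1); (4, 4, 0))


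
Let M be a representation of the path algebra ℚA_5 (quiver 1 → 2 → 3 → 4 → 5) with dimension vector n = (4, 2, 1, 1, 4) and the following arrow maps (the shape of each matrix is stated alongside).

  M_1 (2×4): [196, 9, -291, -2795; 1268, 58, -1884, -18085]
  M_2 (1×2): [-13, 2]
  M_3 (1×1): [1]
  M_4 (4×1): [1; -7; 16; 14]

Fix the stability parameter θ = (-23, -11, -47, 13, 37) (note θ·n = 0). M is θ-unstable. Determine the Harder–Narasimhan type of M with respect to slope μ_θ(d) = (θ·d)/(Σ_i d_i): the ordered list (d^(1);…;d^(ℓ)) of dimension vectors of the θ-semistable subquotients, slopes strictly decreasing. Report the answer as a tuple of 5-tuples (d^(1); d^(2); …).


Via rank(M_{q-1}∘⋯∘M_p): M ≅ I[1,1]^2, I[1,2], I[1,5], I[5,5]^3.
μ_θ-semistable layers: μ^(1)=37; μ^(2)=13; μ^(3)=-11; μ^(4)=-23; μ^(5)=-27

((0, 0, 0, 0, 4); (0, 0, 0, 1, 0); (0, 1, 0, 0, 0); (3, 0, 0, 0, 0); (1, 1, 1, 0, 0))


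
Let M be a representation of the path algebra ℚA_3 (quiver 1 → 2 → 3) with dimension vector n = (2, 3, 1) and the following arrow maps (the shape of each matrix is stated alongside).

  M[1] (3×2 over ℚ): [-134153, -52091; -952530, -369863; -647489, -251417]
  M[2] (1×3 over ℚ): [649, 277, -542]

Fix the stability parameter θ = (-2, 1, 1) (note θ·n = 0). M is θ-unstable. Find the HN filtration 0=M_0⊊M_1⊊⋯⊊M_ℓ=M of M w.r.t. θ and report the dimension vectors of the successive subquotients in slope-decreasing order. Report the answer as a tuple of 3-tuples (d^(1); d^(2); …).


Barcode: M ≅ I[1,2], I[1,3], I[2,2]. HN layers by μ_θ (2 steps, strictly decreasing):
  μ^(1)=1; μ^(2)=-2

((0, 3, 1); (2, 0, 0))


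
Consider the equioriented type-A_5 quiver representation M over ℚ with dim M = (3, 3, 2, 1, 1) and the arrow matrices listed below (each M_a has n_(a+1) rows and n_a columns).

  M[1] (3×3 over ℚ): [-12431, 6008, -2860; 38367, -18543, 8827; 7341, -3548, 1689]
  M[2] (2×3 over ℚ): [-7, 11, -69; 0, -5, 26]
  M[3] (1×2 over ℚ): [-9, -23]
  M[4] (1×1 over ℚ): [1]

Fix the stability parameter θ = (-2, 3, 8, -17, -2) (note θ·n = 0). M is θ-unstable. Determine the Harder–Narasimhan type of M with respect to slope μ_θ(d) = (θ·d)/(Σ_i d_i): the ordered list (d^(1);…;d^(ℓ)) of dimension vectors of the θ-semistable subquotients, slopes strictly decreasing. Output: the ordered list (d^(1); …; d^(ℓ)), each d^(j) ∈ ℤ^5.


Interval decomposition of M: I[1,2], I[1,3], I[1,5].
HN type (ℓ=3): μ^(1)=8; μ^(2)=3; μ^(3)=-2

((0, 0, 1, 0, 0); (0, 2, 0, 0, 0); (3, 1, 1, 1, 1))


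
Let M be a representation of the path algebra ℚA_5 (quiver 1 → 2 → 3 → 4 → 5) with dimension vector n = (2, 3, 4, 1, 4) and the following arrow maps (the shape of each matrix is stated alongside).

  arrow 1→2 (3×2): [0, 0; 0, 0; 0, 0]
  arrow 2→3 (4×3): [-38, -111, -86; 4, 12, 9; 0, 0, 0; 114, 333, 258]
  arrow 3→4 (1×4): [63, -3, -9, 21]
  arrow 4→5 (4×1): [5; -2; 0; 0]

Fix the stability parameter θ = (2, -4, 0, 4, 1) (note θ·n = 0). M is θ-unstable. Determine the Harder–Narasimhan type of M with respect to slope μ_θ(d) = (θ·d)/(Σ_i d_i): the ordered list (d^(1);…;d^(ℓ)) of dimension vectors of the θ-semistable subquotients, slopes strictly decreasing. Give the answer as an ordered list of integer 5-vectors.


Interval decomposition of M: I[1,1]^2, I[2,2], I[2,3], I[2,5], I[3,3]^2, I[5,5]^3.
HN type (ℓ=5): μ^(1)=5/2; μ^(2)=2; μ^(3)=1; μ^(4)=0; μ^(5)=-4

((0, 0, 0, 1, 1); (2, 0, 0, 0, 0); (0, 0, 0, 0, 3); (0, 0, 4, 0, 0); (0, 3, 0, 0, 0))


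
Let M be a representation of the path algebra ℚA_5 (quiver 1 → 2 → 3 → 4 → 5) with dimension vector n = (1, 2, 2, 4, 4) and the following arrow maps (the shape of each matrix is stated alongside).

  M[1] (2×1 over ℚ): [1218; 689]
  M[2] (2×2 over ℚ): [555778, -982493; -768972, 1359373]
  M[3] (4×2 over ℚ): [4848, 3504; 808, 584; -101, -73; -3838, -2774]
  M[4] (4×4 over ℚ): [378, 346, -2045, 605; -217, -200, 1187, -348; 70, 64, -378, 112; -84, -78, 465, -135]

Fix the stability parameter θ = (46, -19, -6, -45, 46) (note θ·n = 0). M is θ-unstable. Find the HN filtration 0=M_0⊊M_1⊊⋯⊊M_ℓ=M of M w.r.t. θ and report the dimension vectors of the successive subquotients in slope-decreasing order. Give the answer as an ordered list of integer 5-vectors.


Via rank(M_{q-1}∘⋯∘M_p): M ≅ I[1,3], I[2,5], I[4,4]^2, I[4,5], I[5,5]^2.
μ_θ-semistable layers: μ^(1)=46; μ^(2)=7; μ^(3)=-70/3; μ^(4)=-45

((0, 0, 0, 0, 4); (1, 1, 1, 0, 0); (0, 1, 1, 1, 0); (0, 0, 0, 3, 0))


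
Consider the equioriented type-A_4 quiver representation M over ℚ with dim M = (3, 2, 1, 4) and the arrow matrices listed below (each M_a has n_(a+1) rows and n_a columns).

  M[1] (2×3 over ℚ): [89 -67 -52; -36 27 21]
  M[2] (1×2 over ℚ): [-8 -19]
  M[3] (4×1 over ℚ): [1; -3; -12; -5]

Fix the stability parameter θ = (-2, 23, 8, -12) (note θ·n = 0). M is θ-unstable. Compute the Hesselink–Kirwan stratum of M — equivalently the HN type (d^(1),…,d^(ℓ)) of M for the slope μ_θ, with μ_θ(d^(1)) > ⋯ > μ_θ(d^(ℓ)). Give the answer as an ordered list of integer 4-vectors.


Interval decomposition of M: I[1,1], I[1,2], I[1,4], I[4,4]^3.
HN type (ℓ=4): μ^(1)=23; μ^(2)=19/3; μ^(3)=-2; μ^(4)=-12

((0, 1, 0, 0); (0, 1, 1, 1); (3, 0, 0, 0); (0, 0, 0, 3))


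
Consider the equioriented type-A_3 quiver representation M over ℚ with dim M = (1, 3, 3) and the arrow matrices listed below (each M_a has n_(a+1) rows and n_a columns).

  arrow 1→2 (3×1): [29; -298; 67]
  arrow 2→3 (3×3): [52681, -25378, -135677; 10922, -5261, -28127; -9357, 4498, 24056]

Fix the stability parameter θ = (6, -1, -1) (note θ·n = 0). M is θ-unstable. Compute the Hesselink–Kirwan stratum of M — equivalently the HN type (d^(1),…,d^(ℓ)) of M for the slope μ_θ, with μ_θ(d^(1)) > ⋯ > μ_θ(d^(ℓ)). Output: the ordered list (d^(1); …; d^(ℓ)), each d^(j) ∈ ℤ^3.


Via rank(M_{q-1}∘⋯∘M_p): M ≅ I[1,3], I[2,3]^2.
μ_θ-semistable layers: μ^(1)=4/3; μ^(2)=-1

((1, 1, 1); (0, 2, 2))


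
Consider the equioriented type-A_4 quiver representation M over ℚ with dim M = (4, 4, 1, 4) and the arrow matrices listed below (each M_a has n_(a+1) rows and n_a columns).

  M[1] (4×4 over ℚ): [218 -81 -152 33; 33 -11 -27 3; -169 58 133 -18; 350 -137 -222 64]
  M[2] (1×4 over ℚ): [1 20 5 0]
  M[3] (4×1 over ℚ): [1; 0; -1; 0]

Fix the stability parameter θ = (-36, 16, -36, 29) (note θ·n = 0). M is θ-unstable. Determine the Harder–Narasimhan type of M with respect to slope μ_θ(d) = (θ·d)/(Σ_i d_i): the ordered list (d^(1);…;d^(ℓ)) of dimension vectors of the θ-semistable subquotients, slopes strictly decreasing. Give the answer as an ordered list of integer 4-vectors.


Via rank(M_{q-1}∘⋯∘M_p): M ≅ I[1,1], I[1,2]^2, I[1,4], I[2,2], I[4,4]^3.
μ_θ-semistable layers: μ^(1)=29; μ^(2)=16; μ^(3)=-10; μ^(4)=-36

((0, 0, 0, 4); (0, 3, 0, 0); (0, 1, 1, 0); (4, 0, 0, 0))


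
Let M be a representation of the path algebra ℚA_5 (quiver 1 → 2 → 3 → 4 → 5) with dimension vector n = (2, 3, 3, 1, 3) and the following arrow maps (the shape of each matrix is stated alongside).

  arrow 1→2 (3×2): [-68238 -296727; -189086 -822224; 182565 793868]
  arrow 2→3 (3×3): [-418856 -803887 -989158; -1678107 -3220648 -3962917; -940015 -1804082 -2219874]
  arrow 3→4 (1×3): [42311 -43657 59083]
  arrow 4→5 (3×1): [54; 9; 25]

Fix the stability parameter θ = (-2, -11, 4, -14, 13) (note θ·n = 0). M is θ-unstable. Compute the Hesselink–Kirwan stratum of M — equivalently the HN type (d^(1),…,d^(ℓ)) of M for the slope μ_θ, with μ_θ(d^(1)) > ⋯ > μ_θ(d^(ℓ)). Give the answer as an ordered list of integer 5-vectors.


Barcode: M ≅ I[1,3], I[1,5], I[2,3], I[5,5]^2. HN layers by μ_θ (5 steps, strictly decreasing):
  μ^(1)=13; μ^(2)=4; μ^(3)=-5; μ^(4)=-13/2; μ^(5)=-11

((0, 0, 0, 0, 3); (0, 0, 2, 0, 0); (0, 0, 1, 1, 0); (2, 2, 0, 0, 0); (0, 1, 0, 0, 0))


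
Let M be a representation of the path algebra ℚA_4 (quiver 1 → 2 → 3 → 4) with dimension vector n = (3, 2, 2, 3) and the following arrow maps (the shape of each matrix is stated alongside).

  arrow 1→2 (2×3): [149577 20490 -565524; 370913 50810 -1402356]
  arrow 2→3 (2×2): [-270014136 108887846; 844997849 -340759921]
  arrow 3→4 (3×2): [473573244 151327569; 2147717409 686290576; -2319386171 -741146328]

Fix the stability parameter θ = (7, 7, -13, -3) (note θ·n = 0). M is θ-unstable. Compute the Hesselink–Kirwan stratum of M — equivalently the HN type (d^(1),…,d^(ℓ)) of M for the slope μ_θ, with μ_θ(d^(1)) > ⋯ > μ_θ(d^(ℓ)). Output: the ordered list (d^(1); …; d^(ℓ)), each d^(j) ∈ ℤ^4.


Barcode: M ≅ I[1,1]^2, I[1,4], I[2,4], I[4,4]. HN layers by μ_θ (3 steps, strictly decreasing):
  μ^(1)=7; μ^(2)=-1/2; μ^(3)=-3

((2, 0, 0, 0); (1, 1, 1, 1); (0, 1, 1, 2))


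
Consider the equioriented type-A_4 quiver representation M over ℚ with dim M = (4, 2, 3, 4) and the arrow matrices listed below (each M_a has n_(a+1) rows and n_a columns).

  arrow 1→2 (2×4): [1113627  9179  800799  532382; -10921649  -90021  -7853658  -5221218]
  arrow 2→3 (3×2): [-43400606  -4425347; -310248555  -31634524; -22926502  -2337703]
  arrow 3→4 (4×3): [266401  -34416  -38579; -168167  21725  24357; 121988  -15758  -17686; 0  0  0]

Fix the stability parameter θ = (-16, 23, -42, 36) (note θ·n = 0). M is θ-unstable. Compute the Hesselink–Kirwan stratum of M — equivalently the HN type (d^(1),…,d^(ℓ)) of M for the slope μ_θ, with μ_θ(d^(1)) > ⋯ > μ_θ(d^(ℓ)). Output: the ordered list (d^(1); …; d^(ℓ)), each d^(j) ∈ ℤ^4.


Interval decomposition of M: I[1,1]^2, I[1,4]^2, I[3,4], I[4,4].
HN type (ℓ=4): μ^(1)=36; μ^(2)=-19/2; μ^(3)=-16; μ^(4)=-42

((0, 0, 0, 4); (0, 2, 2, 0); (4, 0, 0, 0); (0, 0, 1, 0))


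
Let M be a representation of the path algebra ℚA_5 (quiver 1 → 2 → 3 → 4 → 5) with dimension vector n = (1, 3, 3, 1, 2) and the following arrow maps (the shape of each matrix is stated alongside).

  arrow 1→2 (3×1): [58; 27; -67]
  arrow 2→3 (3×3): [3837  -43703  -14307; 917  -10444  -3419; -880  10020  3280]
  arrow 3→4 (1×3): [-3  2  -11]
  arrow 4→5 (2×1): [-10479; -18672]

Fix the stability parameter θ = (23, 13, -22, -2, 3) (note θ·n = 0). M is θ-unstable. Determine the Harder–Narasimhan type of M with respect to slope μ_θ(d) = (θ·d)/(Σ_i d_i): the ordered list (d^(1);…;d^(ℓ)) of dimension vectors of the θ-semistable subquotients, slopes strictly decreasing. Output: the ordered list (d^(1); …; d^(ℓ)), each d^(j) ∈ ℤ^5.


Barcode: M ≅ I[1,3], I[2,2], I[2,5], I[3,3], I[5,5]. HN layers by μ_θ (6 steps, strictly decreasing):
  μ^(1)=13; μ^(2)=14/3; μ^(3)=3; μ^(4)=-2; μ^(5)=-9/2; μ^(6)=-22

((0, 1, 0, 0, 0); (1, 1, 1, 0, 0); (0, 0, 0, 0, 2); (0, 0, 0, 1, 0); (0, 1, 1, 0, 0); (0, 0, 1, 0, 0))


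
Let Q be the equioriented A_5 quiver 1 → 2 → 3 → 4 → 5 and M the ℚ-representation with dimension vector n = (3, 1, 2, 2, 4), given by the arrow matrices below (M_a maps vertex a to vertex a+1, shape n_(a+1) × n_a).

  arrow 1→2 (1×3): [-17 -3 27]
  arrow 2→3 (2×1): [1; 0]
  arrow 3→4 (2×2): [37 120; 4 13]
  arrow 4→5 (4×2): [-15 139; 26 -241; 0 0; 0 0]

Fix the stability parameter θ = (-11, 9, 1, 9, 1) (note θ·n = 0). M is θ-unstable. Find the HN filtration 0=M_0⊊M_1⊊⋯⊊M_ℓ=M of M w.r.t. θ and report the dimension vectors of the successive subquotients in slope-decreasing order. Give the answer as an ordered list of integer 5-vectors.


Barcode: M ≅ I[1,1]^2, I[1,5], I[3,5], I[5,5]^2. HN layers by μ_θ (3 steps, strictly decreasing):
  μ^(1)=5; μ^(2)=1; μ^(3)=-11

((0, 1, 1, 2, 2); (0, 0, 1, 0, 2); (3, 0, 0, 0, 0))


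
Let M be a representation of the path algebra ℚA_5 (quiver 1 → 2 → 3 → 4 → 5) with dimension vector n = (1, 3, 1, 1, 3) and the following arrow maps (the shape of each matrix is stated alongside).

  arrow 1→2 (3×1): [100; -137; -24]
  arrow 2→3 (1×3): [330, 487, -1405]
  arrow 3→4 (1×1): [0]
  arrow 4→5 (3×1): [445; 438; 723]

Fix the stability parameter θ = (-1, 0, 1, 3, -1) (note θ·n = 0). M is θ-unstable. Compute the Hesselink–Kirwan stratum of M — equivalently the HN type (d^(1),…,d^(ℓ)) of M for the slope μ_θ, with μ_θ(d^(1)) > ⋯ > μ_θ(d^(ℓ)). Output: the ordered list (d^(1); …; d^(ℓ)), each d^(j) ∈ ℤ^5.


Via rank(M_{q-1}∘⋯∘M_p): M ≅ I[1,3], I[2,2]^2, I[4,5], I[5,5]^2.
μ_θ-semistable layers: μ^(1)=1; μ^(2)=0; μ^(3)=-1

((0, 0, 1, 1, 1); (0, 3, 0, 0, 0); (1, 0, 0, 0, 2))


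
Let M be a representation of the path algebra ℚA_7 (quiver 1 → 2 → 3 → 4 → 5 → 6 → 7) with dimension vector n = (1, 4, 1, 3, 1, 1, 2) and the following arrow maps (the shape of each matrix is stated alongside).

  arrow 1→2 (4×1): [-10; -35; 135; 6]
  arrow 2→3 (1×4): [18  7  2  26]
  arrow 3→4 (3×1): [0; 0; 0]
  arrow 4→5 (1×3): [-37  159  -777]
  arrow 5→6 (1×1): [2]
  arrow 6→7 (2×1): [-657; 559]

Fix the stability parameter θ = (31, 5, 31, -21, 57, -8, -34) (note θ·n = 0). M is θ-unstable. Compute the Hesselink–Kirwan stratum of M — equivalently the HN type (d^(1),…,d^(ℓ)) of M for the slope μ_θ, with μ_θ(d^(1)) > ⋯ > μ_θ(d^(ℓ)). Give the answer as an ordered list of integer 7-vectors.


Via rank(M_{q-1}∘⋯∘M_p): M ≅ I[1,3], I[2,2]^3, I[4,4]^2, I[4,7], I[7,7].
μ_θ-semistable layers: μ^(1)=31; μ^(2)=18; μ^(3)=5; μ^(4)=-21; μ^(5)=-34

((0, 0, 1, 0, 0, 0, 0); (1, 1, 0, 0, 0, 0, 0); (0, 3, 0, 0, 1, 1, 1); (0, 0, 0, 3, 0, 0, 0); (0, 0, 0, 0, 0, 0, 1))


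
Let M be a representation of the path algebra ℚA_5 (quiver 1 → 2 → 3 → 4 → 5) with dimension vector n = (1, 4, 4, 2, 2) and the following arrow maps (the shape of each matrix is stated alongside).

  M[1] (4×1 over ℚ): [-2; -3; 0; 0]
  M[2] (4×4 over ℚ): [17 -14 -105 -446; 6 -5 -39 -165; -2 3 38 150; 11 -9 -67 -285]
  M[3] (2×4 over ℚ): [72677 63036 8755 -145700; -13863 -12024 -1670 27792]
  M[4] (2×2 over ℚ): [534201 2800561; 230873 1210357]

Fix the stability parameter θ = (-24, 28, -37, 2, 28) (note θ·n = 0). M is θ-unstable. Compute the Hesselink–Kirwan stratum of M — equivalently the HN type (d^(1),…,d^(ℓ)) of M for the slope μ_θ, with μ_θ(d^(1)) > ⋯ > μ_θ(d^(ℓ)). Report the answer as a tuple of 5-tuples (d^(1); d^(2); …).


Interval decomposition of M: I[1,5], I[2,3]^2, I[2,5].
HN type (ℓ=4): μ^(1)=28; μ^(2)=2; μ^(3)=-9/2; μ^(4)=-24

((0, 0, 0, 0, 2); (0, 0, 0, 2, 0); (0, 4, 4, 0, 0); (1, 0, 0, 0, 0))


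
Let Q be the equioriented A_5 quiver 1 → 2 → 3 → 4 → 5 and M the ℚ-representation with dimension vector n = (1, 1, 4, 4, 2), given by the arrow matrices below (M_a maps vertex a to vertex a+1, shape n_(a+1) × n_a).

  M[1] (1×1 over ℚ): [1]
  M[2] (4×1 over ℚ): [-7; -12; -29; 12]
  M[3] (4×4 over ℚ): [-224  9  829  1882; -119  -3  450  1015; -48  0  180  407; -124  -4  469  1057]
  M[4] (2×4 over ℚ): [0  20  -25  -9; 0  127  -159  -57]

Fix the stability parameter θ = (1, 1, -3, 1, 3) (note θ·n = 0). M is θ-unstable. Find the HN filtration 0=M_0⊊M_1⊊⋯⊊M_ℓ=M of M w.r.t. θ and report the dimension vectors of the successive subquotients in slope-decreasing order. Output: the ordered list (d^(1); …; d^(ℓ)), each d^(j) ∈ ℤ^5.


Interval decomposition of M: I[1,5], I[3,4]^2, I[3,5].
HN type (ℓ=4): μ^(1)=3; μ^(2)=1; μ^(3)=-1/3; μ^(4)=-3

((0, 0, 0, 0, 2); (0, 0, 0, 4, 0); (1, 1, 1, 0, 0); (0, 0, 3, 0, 0))


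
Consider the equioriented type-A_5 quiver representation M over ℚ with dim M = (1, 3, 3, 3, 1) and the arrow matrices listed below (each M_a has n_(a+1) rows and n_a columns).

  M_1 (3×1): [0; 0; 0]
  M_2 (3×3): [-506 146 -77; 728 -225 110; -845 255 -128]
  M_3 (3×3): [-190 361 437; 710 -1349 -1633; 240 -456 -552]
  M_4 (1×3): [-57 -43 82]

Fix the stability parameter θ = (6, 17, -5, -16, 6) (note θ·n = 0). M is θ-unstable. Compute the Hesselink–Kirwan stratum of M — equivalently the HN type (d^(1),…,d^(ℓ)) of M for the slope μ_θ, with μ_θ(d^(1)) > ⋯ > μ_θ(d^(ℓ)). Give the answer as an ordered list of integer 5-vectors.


Via rank(M_{q-1}∘⋯∘M_p): M ≅ I[1,1], I[2,3]^2, I[2,5], I[4,4]^2.
μ_θ-semistable layers: μ^(1)=6; μ^(2)=-4/3; μ^(3)=-16

((1, 2, 2, 0, 1); (0, 1, 1, 1, 0); (0, 0, 0, 2, 0))


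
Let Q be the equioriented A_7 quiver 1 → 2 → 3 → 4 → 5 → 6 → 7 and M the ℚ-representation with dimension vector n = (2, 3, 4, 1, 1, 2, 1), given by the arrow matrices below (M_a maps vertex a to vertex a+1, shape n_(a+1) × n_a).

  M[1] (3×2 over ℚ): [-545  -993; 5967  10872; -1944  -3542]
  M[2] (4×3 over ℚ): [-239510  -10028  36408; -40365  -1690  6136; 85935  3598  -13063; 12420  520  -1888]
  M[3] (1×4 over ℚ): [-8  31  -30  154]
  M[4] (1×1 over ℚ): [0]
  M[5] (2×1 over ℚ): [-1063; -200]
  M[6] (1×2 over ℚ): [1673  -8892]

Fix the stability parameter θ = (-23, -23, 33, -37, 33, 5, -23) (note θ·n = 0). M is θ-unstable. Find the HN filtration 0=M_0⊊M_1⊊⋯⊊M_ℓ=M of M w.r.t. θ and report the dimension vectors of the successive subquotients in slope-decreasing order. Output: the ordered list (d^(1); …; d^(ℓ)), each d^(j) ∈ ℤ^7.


Barcode: M ≅ I[1,3], I[1,4], I[2,2], I[3,3]^2, I[5,7], I[6,6]. HN layers by μ_θ (4 steps, strictly decreasing):
  μ^(1)=33; μ^(2)=5; μ^(3)=-2; μ^(4)=-23

((0, 0, 3, 0, 0, 0, 0); (0, 0, 0, 0, 1, 2, 1); (0, 0, 1, 1, 0, 0, 0); (2, 3, 0, 0, 0, 0, 0))


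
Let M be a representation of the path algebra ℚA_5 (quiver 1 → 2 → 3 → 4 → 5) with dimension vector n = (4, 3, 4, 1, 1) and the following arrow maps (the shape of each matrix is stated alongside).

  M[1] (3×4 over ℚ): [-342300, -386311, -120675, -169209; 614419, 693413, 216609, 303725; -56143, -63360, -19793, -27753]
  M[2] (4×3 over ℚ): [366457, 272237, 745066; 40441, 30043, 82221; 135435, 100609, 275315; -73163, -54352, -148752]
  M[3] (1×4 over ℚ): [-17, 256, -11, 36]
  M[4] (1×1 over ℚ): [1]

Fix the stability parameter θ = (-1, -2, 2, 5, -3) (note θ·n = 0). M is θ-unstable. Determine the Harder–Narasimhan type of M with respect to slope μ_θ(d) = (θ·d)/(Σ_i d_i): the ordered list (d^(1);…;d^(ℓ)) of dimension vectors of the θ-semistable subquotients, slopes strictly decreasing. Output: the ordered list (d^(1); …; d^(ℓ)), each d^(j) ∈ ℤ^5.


Via rank(M_{q-1}∘⋯∘M_p): M ≅ I[1,1], I[1,3]^2, I[1,5], I[3,3].
μ_θ-semistable layers: μ^(1)=2; μ^(2)=4/3; μ^(3)=-1; μ^(4)=-3/2

((0, 0, 3, 0, 0); (0, 0, 1, 1, 1); (1, 0, 0, 0, 0); (3, 3, 0, 0, 0))


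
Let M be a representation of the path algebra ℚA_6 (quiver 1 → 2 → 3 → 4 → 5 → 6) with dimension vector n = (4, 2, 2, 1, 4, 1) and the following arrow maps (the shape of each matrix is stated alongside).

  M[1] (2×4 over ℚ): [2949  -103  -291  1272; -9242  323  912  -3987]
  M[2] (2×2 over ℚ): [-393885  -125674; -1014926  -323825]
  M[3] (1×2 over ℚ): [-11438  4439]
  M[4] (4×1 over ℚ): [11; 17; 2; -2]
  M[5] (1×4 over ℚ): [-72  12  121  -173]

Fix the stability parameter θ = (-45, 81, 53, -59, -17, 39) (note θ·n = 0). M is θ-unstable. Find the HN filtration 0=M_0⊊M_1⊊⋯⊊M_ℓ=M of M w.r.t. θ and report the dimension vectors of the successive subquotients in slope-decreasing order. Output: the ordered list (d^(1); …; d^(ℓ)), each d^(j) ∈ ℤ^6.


Barcode: M ≅ I[1,1]^2, I[1,3], I[1,5], I[5,5]^2, I[5,6]. HN layers by μ_θ (5 steps, strictly decreasing):
  μ^(1)=67; μ^(2)=39; μ^(3)=29/2; μ^(4)=-17; μ^(5)=-45

((0, 1, 1, 0, 0, 0); (0, 0, 0, 0, 0, 1); (0, 1, 1, 1, 1, 0); (0, 0, 0, 0, 3, 0); (4, 0, 0, 0, 0, 0))


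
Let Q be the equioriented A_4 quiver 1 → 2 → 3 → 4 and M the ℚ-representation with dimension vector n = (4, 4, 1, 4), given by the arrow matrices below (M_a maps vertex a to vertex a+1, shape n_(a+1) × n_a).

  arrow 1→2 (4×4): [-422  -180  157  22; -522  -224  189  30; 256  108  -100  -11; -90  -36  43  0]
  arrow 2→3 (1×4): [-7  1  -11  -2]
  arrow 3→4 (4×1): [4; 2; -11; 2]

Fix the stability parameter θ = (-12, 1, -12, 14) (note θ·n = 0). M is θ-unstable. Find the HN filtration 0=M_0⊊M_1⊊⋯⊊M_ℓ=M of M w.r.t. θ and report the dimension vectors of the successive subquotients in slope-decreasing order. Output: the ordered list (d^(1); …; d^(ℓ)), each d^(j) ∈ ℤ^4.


Barcode: M ≅ I[1,1], I[1,2]^2, I[1,4], I[2,2], I[4,4]^3. HN layers by μ_θ (4 steps, strictly decreasing):
  μ^(1)=14; μ^(2)=1; μ^(3)=-11/2; μ^(4)=-12

((0, 0, 0, 4); (0, 3, 0, 0); (0, 1, 1, 0); (4, 0, 0, 0))


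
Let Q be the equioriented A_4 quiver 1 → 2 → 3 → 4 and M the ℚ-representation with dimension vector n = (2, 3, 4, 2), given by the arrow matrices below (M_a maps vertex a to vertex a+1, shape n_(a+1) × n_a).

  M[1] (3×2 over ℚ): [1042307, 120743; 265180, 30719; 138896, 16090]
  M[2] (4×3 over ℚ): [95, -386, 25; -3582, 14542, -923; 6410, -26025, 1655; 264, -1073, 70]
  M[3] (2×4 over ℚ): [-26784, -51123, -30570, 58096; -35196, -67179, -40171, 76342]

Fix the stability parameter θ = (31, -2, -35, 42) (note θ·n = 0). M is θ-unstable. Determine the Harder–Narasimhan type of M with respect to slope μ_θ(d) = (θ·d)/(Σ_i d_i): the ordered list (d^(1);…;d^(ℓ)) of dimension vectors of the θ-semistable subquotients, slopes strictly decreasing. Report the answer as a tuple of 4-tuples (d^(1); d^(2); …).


Via rank(M_{q-1}∘⋯∘M_p): M ≅ I[1,4]^2, I[2,3], I[3,3].
μ_θ-semistable layers: μ^(1)=42; μ^(2)=-2; μ^(3)=-37/2; μ^(4)=-35

((0, 0, 0, 2); (2, 2, 2, 0); (0, 1, 1, 0); (0, 0, 1, 0))


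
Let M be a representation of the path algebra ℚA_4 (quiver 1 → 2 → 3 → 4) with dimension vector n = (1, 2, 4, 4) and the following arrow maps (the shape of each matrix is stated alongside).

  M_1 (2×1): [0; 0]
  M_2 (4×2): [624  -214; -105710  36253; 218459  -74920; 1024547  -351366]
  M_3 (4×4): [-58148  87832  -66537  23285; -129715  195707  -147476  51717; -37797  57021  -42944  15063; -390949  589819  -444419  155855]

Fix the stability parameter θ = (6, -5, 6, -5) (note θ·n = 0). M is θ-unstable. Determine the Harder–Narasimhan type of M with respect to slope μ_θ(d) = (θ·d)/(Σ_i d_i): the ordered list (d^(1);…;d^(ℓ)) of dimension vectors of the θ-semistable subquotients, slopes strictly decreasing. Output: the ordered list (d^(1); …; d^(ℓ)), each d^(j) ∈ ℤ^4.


Interval decomposition of M: I[1,1], I[2,4]^2, I[3,4]^2.
HN type (ℓ=3): μ^(1)=6; μ^(2)=1/2; μ^(3)=-5

((1, 0, 0, 0); (0, 0, 4, 4); (0, 2, 0, 0))


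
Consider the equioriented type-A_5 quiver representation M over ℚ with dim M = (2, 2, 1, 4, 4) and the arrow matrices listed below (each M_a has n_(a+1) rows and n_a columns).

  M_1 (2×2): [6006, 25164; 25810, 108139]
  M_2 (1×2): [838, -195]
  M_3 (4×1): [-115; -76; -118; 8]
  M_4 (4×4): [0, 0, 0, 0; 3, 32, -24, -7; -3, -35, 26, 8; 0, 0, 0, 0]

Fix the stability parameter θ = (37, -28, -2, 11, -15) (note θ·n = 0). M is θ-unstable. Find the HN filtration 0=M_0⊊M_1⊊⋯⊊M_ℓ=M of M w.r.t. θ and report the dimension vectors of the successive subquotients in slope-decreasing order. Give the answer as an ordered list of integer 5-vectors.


Interval decomposition of M: I[1,2], I[1,5], I[4,4]^2, I[4,5], I[5,5]^2.
HN type (ℓ=5): μ^(1)=11; μ^(2)=9/2; μ^(3)=3/5; μ^(4)=-2; μ^(5)=-15

((0, 0, 0, 2, 0); (1, 1, 0, 0, 0); (1, 1, 1, 1, 1); (0, 0, 0, 1, 1); (0, 0, 0, 0, 2))


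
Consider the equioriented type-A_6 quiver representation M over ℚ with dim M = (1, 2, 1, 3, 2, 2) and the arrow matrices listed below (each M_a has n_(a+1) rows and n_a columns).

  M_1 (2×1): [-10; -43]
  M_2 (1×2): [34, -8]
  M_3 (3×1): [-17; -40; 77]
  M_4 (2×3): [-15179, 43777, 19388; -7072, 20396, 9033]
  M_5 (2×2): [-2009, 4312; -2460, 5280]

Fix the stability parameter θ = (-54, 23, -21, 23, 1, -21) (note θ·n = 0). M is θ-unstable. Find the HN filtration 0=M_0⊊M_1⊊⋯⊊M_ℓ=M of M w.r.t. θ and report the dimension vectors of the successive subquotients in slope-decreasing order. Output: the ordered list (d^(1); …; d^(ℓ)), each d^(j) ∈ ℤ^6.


Interval decomposition of M: I[1,6], I[2,2], I[4,4], I[4,5], I[6,6].
HN type (ℓ=5): μ^(1)=23; μ^(2)=12; μ^(3)=1; μ^(4)=-21; μ^(5)=-54

((0, 1, 0, 1, 0, 0); (0, 0, 0, 1, 1, 0); (0, 1, 1, 1, 1, 1); (0, 0, 0, 0, 0, 1); (1, 0, 0, 0, 0, 0))


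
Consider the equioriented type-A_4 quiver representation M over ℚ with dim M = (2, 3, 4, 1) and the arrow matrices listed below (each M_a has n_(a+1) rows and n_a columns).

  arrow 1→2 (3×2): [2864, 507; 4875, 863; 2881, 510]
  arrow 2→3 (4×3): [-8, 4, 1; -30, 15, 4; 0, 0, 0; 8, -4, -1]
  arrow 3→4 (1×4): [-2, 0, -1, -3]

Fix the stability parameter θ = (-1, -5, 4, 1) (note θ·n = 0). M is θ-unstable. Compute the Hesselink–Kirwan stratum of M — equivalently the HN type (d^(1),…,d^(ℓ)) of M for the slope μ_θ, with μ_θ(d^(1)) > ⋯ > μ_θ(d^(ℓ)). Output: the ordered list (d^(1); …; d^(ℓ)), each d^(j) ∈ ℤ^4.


Via rank(M_{q-1}∘⋯∘M_p): M ≅ I[1,3], I[1,4], I[2,2], I[3,3]^2.
μ_θ-semistable layers: μ^(1)=4; μ^(2)=5/2; μ^(3)=-3; μ^(4)=-5

((0, 0, 3, 0); (0, 0, 1, 1); (2, 2, 0, 0); (0, 1, 0, 0))


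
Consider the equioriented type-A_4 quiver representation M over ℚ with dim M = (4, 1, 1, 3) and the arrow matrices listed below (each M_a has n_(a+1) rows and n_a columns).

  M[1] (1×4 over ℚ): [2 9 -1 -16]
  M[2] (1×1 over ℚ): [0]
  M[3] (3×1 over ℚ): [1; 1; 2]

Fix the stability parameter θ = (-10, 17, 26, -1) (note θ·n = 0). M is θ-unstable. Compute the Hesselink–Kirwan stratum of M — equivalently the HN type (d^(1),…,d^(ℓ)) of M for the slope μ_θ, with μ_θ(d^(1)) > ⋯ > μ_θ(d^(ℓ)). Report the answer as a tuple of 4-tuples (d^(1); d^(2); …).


Barcode: M ≅ I[1,1]^3, I[1,2], I[3,4], I[4,4]^2. HN layers by μ_θ (4 steps, strictly decreasing):
  μ^(1)=17; μ^(2)=25/2; μ^(3)=-1; μ^(4)=-10

((0, 1, 0, 0); (0, 0, 1, 1); (0, 0, 0, 2); (4, 0, 0, 0))


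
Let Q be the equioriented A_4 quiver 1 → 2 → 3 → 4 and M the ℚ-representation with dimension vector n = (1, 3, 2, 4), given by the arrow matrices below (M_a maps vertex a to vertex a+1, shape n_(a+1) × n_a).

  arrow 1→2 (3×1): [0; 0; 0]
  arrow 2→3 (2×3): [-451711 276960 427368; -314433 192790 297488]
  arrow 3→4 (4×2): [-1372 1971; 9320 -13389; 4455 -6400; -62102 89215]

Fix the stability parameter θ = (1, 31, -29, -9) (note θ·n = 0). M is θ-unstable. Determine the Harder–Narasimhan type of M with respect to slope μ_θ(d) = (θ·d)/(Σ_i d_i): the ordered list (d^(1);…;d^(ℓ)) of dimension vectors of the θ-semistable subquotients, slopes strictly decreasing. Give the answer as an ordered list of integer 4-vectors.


Via rank(M_{q-1}∘⋯∘M_p): M ≅ I[1,1], I[2,2], I[2,4]^2, I[4,4]^2.
μ_θ-semistable layers: μ^(1)=31; μ^(2)=1; μ^(3)=-7/3; μ^(4)=-9

((0, 1, 0, 0); (1, 0, 0, 0); (0, 2, 2, 2); (0, 0, 0, 2))


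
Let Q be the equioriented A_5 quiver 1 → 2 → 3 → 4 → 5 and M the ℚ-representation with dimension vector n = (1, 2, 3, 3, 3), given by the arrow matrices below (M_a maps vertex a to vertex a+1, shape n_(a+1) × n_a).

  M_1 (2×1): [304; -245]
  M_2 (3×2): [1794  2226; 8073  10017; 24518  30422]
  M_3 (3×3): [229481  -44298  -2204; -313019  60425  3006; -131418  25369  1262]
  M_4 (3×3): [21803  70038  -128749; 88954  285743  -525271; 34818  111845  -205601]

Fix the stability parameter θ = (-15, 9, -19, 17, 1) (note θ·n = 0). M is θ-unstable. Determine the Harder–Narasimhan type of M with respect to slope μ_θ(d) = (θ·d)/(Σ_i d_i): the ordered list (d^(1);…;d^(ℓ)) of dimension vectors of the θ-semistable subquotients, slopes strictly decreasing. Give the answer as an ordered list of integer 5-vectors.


Via rank(M_{q-1}∘⋯∘M_p): M ≅ I[1,5], I[2,2], I[3,3], I[3,5], I[4,4], I[5,5].
μ_θ-semistable layers: μ^(1)=17; μ^(2)=9; μ^(3)=1; μ^(4)=-5; μ^(5)=-15; μ^(6)=-19

((0, 0, 0, 1, 0); (0, 1, 0, 2, 2); (0, 0, 0, 0, 1); (0, 1, 1, 0, 0); (1, 0, 0, 0, 0); (0, 0, 2, 0, 0))


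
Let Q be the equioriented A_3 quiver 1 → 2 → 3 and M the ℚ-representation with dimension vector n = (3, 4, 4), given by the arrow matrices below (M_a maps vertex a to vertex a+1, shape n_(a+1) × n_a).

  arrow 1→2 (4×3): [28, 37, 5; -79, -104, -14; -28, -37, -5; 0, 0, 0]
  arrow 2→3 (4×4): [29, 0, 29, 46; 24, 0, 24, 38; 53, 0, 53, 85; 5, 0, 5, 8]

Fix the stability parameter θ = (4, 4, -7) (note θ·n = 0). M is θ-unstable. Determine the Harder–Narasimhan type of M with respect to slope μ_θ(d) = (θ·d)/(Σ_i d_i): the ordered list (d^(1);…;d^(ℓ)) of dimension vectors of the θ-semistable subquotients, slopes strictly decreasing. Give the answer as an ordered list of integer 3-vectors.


Barcode: M ≅ I[1,1], I[1,2]^2, I[2,3]^2, I[3,3]^2. HN layers by μ_θ (3 steps, strictly decreasing):
  μ^(1)=4; μ^(2)=-3/2; μ^(3)=-7

((3, 2, 0); (0, 2, 2); (0, 0, 2))


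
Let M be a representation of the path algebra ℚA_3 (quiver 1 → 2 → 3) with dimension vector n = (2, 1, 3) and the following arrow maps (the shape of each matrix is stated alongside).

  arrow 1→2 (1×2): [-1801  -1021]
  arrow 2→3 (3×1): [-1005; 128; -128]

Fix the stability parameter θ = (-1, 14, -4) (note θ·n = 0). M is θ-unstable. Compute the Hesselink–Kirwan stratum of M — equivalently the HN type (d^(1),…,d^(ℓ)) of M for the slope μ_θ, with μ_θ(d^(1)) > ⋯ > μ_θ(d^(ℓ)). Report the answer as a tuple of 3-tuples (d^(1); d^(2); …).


Barcode: M ≅ I[1,1], I[1,3], I[3,3]^2. HN layers by μ_θ (3 steps, strictly decreasing):
  μ^(1)=5; μ^(2)=-1; μ^(3)=-4

((0, 1, 1); (2, 0, 0); (0, 0, 2))


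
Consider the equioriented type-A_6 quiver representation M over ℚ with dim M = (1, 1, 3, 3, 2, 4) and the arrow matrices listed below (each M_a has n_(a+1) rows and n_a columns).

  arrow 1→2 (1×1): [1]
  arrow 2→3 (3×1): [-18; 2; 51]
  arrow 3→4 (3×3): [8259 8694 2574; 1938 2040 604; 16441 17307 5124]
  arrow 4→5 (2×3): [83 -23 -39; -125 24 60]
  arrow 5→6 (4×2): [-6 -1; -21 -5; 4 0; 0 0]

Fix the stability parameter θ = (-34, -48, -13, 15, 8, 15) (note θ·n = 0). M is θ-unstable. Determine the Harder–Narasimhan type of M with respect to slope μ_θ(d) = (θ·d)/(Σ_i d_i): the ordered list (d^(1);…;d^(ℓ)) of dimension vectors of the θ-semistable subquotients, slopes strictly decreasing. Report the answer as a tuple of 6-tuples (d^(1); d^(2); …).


Interval decomposition of M: I[1,3], I[3,6]^2, I[4,4], I[6,6]^2.
HN type (ℓ=4): μ^(1)=15; μ^(2)=23/2; μ^(3)=-13; μ^(4)=-41

((0, 0, 0, 1, 0, 4); (0, 0, 0, 2, 2, 0); (0, 0, 3, 0, 0, 0); (1, 1, 0, 0, 0, 0))


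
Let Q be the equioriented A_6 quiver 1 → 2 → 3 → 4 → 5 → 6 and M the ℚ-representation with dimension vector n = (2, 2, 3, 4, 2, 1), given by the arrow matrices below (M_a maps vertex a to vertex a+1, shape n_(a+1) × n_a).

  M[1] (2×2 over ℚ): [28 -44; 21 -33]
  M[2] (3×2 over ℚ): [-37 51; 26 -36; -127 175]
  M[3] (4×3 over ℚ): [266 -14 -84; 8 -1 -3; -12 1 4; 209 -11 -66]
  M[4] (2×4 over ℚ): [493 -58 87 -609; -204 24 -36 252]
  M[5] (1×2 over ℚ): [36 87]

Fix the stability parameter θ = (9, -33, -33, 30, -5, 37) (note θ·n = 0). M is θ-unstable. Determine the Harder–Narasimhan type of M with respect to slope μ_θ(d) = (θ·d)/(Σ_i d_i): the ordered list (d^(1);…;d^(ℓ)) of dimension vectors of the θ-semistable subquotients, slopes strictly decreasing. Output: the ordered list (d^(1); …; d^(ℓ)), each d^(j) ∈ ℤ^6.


Via rank(M_{q-1}∘⋯∘M_p): M ≅ I[1,1], I[1,5], I[2,4], I[3,4], I[4,4], I[5,6].
μ_θ-semistable layers: μ^(1)=37; μ^(2)=30; μ^(3)=25/2; μ^(4)=9; μ^(5)=-5; μ^(6)=-19; μ^(7)=-33

((0, 0, 0, 0, 0, 1); (0, 0, 0, 3, 0, 0); (0, 0, 0, 1, 1, 0); (1, 0, 0, 0, 0, 0); (0, 0, 0, 0, 1, 0); (1, 1, 1, 0, 0, 0); (0, 1, 2, 0, 0, 0))


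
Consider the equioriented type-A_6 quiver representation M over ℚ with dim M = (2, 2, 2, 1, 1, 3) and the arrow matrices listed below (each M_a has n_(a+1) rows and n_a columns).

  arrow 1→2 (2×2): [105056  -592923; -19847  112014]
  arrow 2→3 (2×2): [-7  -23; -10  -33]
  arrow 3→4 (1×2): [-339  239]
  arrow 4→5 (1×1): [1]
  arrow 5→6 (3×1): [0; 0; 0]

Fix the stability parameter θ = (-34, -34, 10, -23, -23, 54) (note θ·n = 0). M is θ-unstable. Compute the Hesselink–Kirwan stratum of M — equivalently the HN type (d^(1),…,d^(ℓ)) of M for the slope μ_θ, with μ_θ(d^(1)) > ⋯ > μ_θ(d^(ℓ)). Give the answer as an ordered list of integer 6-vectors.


Interval decomposition of M: I[1,3], I[1,5], I[6,6]^3.
HN type (ℓ=4): μ^(1)=54; μ^(2)=10; μ^(3)=-12; μ^(4)=-34

((0, 0, 0, 0, 0, 3); (0, 0, 1, 0, 0, 0); (0, 0, 1, 1, 1, 0); (2, 2, 0, 0, 0, 0))


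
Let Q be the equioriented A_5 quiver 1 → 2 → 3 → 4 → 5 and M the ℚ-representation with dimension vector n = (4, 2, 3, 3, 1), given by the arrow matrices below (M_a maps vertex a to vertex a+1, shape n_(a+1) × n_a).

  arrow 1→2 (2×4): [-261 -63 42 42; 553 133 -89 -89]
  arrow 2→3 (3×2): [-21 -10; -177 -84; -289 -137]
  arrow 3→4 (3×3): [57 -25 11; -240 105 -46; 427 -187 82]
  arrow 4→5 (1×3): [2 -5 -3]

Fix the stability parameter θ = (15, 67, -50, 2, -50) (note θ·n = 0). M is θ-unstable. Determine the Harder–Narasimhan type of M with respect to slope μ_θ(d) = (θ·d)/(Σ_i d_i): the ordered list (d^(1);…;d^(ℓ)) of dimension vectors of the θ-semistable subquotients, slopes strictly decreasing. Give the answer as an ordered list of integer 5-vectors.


Via rank(M_{q-1}∘⋯∘M_p): M ≅ I[1,1]^2, I[1,4], I[1,5], I[3,4].
μ_θ-semistable layers: μ^(1)=15; μ^(2)=17/2; μ^(3)=2; μ^(4)=-16/5; μ^(5)=-50

((2, 0, 0, 0, 0); (1, 1, 1, 1, 0); (0, 0, 0, 1, 0); (1, 1, 1, 1, 1); (0, 0, 1, 0, 0))


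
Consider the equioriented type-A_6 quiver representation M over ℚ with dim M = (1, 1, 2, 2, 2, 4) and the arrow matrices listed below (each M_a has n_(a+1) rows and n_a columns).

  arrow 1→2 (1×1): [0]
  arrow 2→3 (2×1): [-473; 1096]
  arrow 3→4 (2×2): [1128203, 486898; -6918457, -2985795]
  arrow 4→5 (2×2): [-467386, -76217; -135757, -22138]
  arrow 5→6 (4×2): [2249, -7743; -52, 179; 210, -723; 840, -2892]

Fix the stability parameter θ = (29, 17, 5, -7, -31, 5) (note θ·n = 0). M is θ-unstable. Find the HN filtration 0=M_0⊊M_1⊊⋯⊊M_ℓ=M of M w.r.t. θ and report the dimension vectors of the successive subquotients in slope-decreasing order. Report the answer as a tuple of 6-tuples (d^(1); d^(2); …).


Interval decomposition of M: I[1,1], I[2,6], I[3,6], I[6,6]^2.
HN type (ℓ=4): μ^(1)=29; μ^(2)=5; μ^(3)=-4; μ^(4)=-11

((1, 0, 0, 0, 0, 0); (0, 0, 0, 0, 0, 4); (0, 1, 1, 1, 1, 0); (0, 0, 1, 1, 1, 0))
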